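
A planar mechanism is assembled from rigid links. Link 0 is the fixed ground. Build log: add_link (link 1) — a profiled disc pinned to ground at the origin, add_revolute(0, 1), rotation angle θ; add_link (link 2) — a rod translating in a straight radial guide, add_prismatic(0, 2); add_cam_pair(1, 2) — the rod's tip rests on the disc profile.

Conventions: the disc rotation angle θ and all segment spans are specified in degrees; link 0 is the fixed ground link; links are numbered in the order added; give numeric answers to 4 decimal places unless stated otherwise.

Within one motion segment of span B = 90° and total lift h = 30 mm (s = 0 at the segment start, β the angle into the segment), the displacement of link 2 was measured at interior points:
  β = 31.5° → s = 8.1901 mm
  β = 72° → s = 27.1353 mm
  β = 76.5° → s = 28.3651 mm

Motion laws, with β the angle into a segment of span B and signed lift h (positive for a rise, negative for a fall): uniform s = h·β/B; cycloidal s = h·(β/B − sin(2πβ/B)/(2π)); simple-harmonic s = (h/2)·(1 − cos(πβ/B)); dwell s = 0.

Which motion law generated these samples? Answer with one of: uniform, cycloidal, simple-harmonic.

candidates at β/B = r: uniform s = h·r (linear in β); cycloidal s = h·(r − sin(2πr)/(2π)); simple-harmonic s = (h/2)(1 − cos(πr))
β=31.5°: printed 8.1901 | uniform 10.5000, cycloidal 6.6372, simple-harmonic 8.1901
β=72°: printed 27.1353 | uniform 24.0000, cycloidal 28.5410, simple-harmonic 27.1353
β=76.5°: printed 28.3651 | uniform 25.5000, cycloidal 29.3628, simple-harmonic 28.3651
only one law matches every sample → simple-harmonic

simple-harmonic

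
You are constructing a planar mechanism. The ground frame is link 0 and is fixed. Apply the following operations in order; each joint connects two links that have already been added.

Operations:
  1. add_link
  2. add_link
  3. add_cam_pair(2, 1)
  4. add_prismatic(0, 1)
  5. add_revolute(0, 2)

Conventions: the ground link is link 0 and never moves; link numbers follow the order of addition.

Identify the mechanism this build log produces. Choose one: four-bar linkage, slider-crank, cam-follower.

links: 3 (incl. ground); joints: 1 revolute, 1 prismatic, 1 higher (cam) pair, forming one closed loop
3 links, revolute + prismatic + higher pair in one loop → cam-follower

cam-follower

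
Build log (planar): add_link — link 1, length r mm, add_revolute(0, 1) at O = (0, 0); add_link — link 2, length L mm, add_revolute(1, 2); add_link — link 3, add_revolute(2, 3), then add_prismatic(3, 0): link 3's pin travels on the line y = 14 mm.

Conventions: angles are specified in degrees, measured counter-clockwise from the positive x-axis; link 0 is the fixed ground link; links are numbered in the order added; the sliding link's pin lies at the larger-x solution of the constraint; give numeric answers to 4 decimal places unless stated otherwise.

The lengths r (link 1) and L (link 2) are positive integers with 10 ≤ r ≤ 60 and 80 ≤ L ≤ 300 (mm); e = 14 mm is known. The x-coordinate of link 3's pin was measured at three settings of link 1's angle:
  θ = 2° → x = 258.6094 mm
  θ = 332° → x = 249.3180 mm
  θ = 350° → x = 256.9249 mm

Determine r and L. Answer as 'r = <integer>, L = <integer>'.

constraint per measurement: (x − r cos θ)² + (r sin θ − e)² = L²
subtracting the θ₁ and θ₂ equations cancels the r² and L² terms:
r = (x₁² − x₂²) / (2[(x₁cos θ₁ + e sin θ₁) − (x₂cos θ₂ + e sin θ₂)]) = 52.0001 → r = 52
L² = (x₁ − r cos θ₁)² + (r sin θ₁ − e)² = 42849.0144 → L = 207.0000 → L = 207
check at θ₃=350°: x = 256.9249 (printed 256.9249) ✓

r = 52, L = 207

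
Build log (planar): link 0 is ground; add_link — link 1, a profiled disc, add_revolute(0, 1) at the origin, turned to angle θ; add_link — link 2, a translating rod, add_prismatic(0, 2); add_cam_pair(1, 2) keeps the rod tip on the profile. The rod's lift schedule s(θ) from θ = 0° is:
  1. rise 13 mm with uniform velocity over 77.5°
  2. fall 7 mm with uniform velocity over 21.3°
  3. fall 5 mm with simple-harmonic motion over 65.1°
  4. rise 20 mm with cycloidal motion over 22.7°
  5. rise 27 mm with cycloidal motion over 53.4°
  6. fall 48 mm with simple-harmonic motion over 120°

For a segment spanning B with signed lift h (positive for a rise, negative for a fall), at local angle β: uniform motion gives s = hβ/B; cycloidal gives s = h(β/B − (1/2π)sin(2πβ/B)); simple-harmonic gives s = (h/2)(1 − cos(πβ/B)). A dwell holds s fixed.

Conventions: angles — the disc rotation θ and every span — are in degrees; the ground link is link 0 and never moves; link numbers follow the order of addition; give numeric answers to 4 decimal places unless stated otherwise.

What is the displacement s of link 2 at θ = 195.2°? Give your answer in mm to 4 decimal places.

seg 1 [0°–77.5°] uniform, h=13: full span → s += 13 → s = 13.0000
seg 2 [77.5°–98.8°] uniform, h=-7: full span → s += -7 → s = 6.0000
seg 3 [98.8°–163.9°] simple-harmonic, h=-5: full span → s += -5 → s = 1.0000
seg 4 [163.9°–186.6°] cycloidal, h=20: full span → s += 20 → s = 21.0000
seg 5 [186.6°–240°] cycloidal, h=27: θ=195.2° here. β=8.6, B=53.4. 27·(0.1610 − sin(2π·0.1610)/(2π)) = 0.7050 → s = 21.7050

21.7050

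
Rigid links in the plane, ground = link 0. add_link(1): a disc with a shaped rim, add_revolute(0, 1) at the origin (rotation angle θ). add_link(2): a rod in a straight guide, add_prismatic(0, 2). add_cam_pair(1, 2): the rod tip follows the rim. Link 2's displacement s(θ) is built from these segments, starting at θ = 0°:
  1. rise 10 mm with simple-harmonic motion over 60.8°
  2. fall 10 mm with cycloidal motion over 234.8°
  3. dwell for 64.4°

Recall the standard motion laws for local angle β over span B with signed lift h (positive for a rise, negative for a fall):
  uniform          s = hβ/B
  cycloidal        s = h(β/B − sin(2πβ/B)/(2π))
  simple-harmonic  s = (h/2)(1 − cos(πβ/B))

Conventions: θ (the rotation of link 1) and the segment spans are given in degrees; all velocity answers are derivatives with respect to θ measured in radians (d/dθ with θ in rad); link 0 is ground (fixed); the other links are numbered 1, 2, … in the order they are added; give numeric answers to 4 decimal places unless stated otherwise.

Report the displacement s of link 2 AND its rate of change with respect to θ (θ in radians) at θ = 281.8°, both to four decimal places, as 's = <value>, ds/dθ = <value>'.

segment 1 (0° to 60.8°, simple-harmonic, h = 10) is passed completely: s = 0.0000 + (10) = 10.0000
θ = 281.8° falls in segment 2 (60.8° to 295.6°, cycloidal, h = -10): β = 281.8 − 60.8 = 221°, B = 234.8°; Δs = -10·(0.9412 − sin(2π·0.9412)/(2π)) = -9.9867; s = 10.0000 − 9.9867 = 0.0133
velocity in seg [60.8°–295.6°] (cycloidal), θ in radians: β = 221° = 3.8572 rad, B = 234.8° = 4.0980 rad; ds/dθ = (h/B)(1 − cos(2πβ/B)) = ((-10)/4.0980)(1 − cos(2π·0.9412)) = -0.164504 mm/rad

s = 0.0133, ds/dθ = -0.1645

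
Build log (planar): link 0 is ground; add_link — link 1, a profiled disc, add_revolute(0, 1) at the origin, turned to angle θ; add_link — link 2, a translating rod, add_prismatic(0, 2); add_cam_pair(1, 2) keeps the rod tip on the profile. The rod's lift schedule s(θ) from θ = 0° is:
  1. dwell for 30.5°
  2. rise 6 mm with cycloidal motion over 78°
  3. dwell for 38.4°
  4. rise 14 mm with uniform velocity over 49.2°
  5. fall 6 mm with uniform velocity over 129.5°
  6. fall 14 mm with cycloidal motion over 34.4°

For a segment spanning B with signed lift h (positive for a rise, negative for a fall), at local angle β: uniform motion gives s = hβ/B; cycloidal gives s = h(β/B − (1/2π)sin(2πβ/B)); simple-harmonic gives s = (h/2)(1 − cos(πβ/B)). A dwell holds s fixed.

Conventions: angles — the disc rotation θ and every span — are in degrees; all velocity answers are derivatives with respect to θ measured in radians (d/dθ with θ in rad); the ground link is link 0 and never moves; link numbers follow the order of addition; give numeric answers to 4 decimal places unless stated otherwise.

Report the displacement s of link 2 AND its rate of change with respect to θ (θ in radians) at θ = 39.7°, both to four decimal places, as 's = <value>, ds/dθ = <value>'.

seg 1 [0°–30.5°] dwell: s stays 0.0000
seg 2 [30.5°–108.5°] cycloidal, h=6: θ=39.7° here. β=9.2, B=78. 6·(0.1179 − sin(2π·0.1179)/(2π)) = 0.0630 → s = 0.0630
velocity in seg [30.5°–108.5°] (cycloidal), θ in radians: β = 9.2° = 0.1606 rad, B = 78° = 1.3614 rad; ds/dθ = (h/B)(1 − cos(2πβ/B)) = (6/1.3614)(1 − cos(2π·0.1179)) = 1.155917 mm/rad

s = 0.0630, ds/dθ = 1.1559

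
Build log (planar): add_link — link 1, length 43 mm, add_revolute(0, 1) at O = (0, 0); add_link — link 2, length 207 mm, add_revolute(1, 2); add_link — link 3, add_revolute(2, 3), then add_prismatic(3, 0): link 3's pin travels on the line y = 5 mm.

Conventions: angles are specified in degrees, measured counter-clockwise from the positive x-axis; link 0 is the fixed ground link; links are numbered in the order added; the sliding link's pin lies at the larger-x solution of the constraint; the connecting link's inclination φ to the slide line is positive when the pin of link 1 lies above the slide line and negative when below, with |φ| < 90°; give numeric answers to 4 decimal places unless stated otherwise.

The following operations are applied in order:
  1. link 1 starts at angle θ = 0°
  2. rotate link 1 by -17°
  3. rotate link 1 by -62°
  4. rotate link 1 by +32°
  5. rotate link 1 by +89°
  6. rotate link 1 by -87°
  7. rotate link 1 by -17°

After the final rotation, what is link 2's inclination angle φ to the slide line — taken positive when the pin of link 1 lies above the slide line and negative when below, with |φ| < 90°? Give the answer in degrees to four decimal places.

geometry: r = 43 mm, L = 207 mm, e = 5 mm; θ starts at 0°
rotate link 1 by -17°: θ ← 0° -17° = -17°
rotate link 1 by -62°: θ ← -17° -62° = -79°
rotate link 1 by +32°: θ ← -79° +32° = -47°
rotate link 1 by +89°: θ ← -47° +89° = 42°
rotate link 1 by -87°: θ ← 42° -87° = -45°
rotate link 1 by -17°: θ ← -45° -17° = -62°
h = r sin θ − e = -37.966746 − 5 = -42.966746
sin φ = h / L = -42.966746 / 207 = -0.20756882
φ = arcsin(-0.20756882) = -11.979917°

-11.9799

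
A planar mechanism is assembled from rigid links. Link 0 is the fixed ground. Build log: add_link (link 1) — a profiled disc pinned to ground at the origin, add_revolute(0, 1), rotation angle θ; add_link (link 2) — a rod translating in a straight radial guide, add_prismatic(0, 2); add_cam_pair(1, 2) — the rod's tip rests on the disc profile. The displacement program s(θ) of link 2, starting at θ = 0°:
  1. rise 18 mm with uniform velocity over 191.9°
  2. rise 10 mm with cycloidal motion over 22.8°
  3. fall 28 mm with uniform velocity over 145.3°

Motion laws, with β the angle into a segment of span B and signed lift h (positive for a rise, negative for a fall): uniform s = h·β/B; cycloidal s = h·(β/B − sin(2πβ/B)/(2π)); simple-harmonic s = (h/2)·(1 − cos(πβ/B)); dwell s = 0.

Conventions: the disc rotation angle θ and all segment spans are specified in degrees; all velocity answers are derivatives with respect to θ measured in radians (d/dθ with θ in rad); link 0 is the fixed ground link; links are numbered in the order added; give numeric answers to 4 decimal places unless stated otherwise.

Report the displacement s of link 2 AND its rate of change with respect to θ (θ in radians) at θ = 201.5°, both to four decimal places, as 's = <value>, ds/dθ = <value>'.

seg 1 [0°–191.9°] uniform, h=18: full span → s += 18 → s = 18.0000
seg 2 [191.9°–214.7°] cycloidal, h=10: θ=201.5° here. β=9.6, B=22.8. 10·(0.4211 − sin(2π·0.4211)/(2π)) = 3.4530 → s = 21.4530
velocity in seg [191.9°–214.7°] (cycloidal), θ in radians: β = 9.6° = 0.1676 rad, B = 22.8° = 0.3979 rad; ds/dθ = (h/B)(1 − cos(2πβ/B)) = (10/0.3979)(1 − cos(2π·0.4211)) = 47.230664 mm/rad

s = 21.4530, ds/dθ = 47.2307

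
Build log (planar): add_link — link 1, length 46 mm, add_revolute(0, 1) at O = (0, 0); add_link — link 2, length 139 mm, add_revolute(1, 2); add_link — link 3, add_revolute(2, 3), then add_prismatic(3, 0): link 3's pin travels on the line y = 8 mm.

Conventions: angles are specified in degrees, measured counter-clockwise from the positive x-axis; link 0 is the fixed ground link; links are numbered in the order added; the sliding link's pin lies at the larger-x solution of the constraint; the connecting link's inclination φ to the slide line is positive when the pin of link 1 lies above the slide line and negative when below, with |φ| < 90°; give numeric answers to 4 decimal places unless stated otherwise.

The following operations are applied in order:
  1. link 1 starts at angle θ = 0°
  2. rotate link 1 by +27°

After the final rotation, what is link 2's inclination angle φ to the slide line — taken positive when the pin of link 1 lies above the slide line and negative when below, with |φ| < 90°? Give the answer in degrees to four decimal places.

geometry: r = 46 mm, L = 139 mm, e = 8 mm; θ starts at 0°
rotate link 1 by +27°: θ ← 0° +27° = 27°
h = r sin θ − e = 20.883563 − 8 = 12.883563
sin φ = h / L = 12.883563 / 139 = 0.09268750
φ = arcsin(0.09268750) = 5.318236°

5.3182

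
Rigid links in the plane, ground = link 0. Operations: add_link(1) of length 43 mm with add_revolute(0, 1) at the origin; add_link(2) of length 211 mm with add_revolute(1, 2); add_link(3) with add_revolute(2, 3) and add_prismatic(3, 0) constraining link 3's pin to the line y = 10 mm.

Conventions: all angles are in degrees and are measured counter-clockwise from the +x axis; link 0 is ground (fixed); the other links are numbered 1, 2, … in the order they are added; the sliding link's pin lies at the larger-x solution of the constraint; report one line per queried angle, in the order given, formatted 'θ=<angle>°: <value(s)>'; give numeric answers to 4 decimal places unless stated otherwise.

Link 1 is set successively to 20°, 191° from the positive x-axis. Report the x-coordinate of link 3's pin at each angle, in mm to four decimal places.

geometry: r = 43 mm, L = 211 mm, e = 10 mm
θ=20°: crank pin P = (r cos θ, r sin θ) = (40.406783, 14.706866)
θ=20°: h = r sin θ − e = 14.706866 − 10 = 4.706866
θ=20°: x = r cos θ + √(L² − h²) = 40.406783 + 210.947494 = 251.354277
θ=191°: crank pin P = (r cos θ, r sin θ) = (-42.209969, -8.204787)
θ=191°: h = r sin θ − e = -8.204787 − 10 = -18.204787
θ=191°: x = r cos θ + √(L² − h²) = -42.209969 + 210.213191 = 168.003222

θ=20°: 251.3543
θ=191°: 168.0032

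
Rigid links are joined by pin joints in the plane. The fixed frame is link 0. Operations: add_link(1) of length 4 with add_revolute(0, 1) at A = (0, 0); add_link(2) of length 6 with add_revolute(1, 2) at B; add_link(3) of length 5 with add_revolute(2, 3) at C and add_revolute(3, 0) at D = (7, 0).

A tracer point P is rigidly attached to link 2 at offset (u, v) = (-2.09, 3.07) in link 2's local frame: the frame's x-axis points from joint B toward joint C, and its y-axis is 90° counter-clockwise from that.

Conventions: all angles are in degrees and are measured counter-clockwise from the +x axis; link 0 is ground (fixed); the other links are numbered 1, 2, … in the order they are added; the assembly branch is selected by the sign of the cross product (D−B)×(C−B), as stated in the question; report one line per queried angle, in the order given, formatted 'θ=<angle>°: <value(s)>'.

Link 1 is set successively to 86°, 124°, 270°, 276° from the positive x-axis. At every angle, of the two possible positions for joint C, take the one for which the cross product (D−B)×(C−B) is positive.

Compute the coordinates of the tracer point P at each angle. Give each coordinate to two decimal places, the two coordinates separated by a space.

A=(0,0), D=(7.00,0)
θ=86°: B = A + 4.00·(cos86°, sin86°) = (0.2790, 3.9903)
θ=86°: |BD| = 7.8162
θ=86°: circle(B,6.00) ∩ circle(D,5.00): a=4.6118, h=3.8382
θ=86°:   candidates: C₊=(6.2040,4.9362) cross=30.000; C₋=(2.2852,-1.6644) cross=-30.000
θ=86°:   branch + wants cross > 0 → take C=(6.2040,4.9362) (cross=30.000)
θ=86°: ex = (C−B)/|BC| = (0.9875,0.1577); ey = (-0.1577,0.9875)
θ=86°: P = B + -2.09·ex + 3.07·ey = (-2.2689,6.6923)
θ=124°: B = A + 4.00·(cos124°, sin124°) = (-2.2368, 3.3162)
θ=124°: |BD| = 9.8140
θ=124°: circle(B,6.00) ∩ circle(D,5.00): a=5.4674, h=2.4713
θ=124°:   candidates: C₊=(3.7441,3.7946) cross=24.253; C₋=(2.0740,-0.8572) cross=-24.253
θ=124°:   branch + wants cross > 0 → take C=(3.7441,3.7946) (cross=24.253)
θ=124°: ex = (C−B)/|BC| = (0.9968,0.0797); ey = (-0.0797,0.9968)
θ=124°: P = B + -2.09·ex + 3.07·ey = (-4.5649,6.2097)
θ=270°: B = A + 4.00·(cos270°, sin270°) = (-0.0000, -4.0000)
θ=270°: |BD| = 8.0623
θ=270°: circle(B,6.00) ∩ circle(D,5.00): a=4.7133, h=3.7128
θ=270°:   candidates: C₊=(2.2503,1.5620) cross=29.933; C₋=(5.9344,-4.8851) cross=-29.933
θ=270°:   branch + wants cross > 0 → take C=(2.2503,1.5620) (cross=29.933)
θ=270°: ex = (C−B)/|BC| = (0.3750,0.9270); ey = (-0.9270,0.3750)
θ=270°: P = B + -2.09·ex + 3.07·ey = (-3.6298,-4.7861)
θ=276°: B = A + 4.00·(cos276°, sin276°) = (0.4181, -3.9781)
θ=276°: |BD| = 7.6907
θ=276°: circle(B,6.00) ∩ circle(D,5.00): a=4.5605, h=3.8990
θ=276°:   candidates: C₊=(2.3043,1.7177) cross=29.986; C₋=(6.3379,-4.9560) cross=-29.986
θ=276°:   branch + wants cross > 0 → take C=(2.3043,1.7177) (cross=29.986)
θ=276°: ex = (C−B)/|BC| = (0.3144,0.9493); ey = (-0.9493,0.3144)
θ=276°: P = B + -2.09·ex + 3.07·ey = (-3.1533,-4.9970)

θ=86°: -2.27 6.69
θ=124°: -4.56 6.21
θ=270°: -3.63 -4.79
θ=276°: -3.15 -5.00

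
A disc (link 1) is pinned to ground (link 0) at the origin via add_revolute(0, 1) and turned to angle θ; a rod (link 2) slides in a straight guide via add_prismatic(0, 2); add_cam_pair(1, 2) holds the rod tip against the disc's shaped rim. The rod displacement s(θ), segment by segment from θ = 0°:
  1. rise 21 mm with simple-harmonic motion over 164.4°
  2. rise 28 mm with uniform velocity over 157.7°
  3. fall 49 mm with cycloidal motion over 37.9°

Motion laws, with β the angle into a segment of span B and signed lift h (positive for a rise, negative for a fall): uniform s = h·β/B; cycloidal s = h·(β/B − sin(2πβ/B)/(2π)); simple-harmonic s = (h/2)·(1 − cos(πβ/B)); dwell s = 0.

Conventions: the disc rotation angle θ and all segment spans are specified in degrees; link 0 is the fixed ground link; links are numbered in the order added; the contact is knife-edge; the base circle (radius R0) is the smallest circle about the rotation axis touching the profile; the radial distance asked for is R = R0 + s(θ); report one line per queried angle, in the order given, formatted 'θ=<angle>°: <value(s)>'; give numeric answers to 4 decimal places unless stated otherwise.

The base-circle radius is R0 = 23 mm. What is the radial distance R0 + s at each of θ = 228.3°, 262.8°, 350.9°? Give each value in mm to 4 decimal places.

segment 1 (0° to 164.4°, simple-harmonic, h = 21) is passed completely: s = 0.0000 + (21) = 21.0000
θ = 228.3° falls in segment 2 (164.4° to 322.1°, uniform, h = 28): β = 228.3 − 164.4 = 63.9°, B = 157.7°; Δs = 28·63.9/157.7 = 11.3456; s = 21.0000 + 11.3456 = 32.3456
θ = 262.8° falls in segment 2 (164.4° to 322.1°, uniform, h = 28): β = 262.8 − 164.4 = 98.4°, B = 157.7°; Δs = 28·98.4/157.7 = 17.4711; s = 21.0000 + 17.4711 = 38.4711
segment 2 (164.4° to 322.1°, uniform, h = 28) is passed completely: s = 21.0000 + (28) = 49.0000
θ = 350.9° falls in segment 3 (322.1° to 360°, cycloidal, h = -49): β = 350.9 − 322.1 = 28.8°, B = 37.9°; Δs = -49·(0.7599 − sin(2π·0.7599)/(2π)) = -45.0184; s = 49.0000 − 45.0184 = 3.9816
θ=228.3°: R = R0 + s = 23 + 32.3456 = 55.3456
θ=262.8°: R = R0 + s = 23 + 38.4711 = 61.4711
θ=350.9°: R = R0 + s = 23 + 3.9816 = 26.9816

θ=228.3°: 55.3456
θ=262.8°: 61.4711
θ=350.9°: 26.9816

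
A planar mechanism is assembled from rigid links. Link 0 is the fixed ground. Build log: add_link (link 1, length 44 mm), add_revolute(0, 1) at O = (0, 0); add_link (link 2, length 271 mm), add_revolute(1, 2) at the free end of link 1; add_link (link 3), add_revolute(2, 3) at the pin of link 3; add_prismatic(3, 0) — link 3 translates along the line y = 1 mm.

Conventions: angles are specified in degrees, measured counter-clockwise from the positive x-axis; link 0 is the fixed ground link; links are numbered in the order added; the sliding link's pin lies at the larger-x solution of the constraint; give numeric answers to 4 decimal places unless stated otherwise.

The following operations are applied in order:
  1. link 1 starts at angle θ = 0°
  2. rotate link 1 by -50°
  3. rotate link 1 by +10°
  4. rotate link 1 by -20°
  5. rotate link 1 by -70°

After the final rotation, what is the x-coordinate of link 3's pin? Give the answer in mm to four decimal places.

geometry: r = 44 mm, L = 271 mm, e = 1 mm; θ starts at 0°
rotate link 1 by -50°: θ ← 0° -50° = -50°
rotate link 1 by +10°: θ ← -50° +10° = -40°
rotate link 1 by -20°: θ ← -40° -20° = -60°
rotate link 1 by -70°: θ ← -60° -70° = -130°
crank pin P = (r cos θ, r sin θ) = (-28.282655, -33.705955)
h = r sin θ − e = -33.705955 − 1 = -34.705955
x = r cos θ + √(L² − h²) = -28.282655 + 268.768482 = 240.485827

240.4858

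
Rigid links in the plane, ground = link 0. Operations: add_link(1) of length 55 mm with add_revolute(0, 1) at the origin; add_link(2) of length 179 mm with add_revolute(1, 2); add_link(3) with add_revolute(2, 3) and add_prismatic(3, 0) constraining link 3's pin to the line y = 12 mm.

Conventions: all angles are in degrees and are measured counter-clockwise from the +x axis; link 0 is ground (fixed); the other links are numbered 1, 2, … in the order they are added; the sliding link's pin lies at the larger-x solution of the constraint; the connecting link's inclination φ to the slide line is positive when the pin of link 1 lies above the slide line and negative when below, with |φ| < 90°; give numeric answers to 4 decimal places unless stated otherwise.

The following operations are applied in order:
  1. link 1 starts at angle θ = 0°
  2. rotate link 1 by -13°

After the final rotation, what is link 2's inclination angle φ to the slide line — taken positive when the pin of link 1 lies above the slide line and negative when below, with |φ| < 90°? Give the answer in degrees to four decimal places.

geometry: r = 55 mm, L = 179 mm, e = 12 mm; θ starts at 0°
rotate link 1 by -13°: θ ← 0° -13° = -13°
h = r sin θ − e = -12.372308 − 12 = -24.372308
sin φ = h / L = -24.372308 / 179 = -0.13615815
φ = arcsin(-0.13615815) = -7.825595°

-7.8256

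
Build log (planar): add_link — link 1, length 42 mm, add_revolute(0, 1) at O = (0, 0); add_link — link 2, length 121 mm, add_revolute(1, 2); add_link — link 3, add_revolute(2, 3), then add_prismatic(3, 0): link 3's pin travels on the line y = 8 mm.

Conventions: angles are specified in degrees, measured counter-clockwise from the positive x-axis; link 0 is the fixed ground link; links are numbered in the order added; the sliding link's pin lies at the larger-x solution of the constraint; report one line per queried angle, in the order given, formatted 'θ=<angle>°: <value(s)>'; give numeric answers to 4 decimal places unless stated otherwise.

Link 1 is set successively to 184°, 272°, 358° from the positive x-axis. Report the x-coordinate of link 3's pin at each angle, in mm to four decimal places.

geometry: r = 42 mm, L = 121 mm, e = 8 mm
θ=184°: crank pin P = (r cos θ, r sin θ) = (-41.897690, -2.929772)
θ=184°: h = r sin θ − e = -2.929772 − 8 = -10.929772
θ=184°: x = r cos θ + √(L² − h²) = -41.897690 + 120.505353 = 78.607663
θ=272°: crank pin P = (r cos θ, r sin θ) = (1.465779, -41.974415)
θ=272°: h = r sin θ − e = -41.974415 − 8 = -49.974415
θ=272°: x = r cos θ + √(L² − h²) = 1.465779 + 110.197812 = 111.663591
θ=358°: crank pin P = (r cos θ, r sin θ) = (41.974415, -1.465779)
θ=358°: h = r sin θ − e = -1.465779 − 8 = -9.465779
θ=358°: x = r cos θ + √(L² − h²) = 41.974415 + 120.629180 = 162.603595

θ=184°: 78.6077
θ=272°: 111.6636
θ=358°: 162.6036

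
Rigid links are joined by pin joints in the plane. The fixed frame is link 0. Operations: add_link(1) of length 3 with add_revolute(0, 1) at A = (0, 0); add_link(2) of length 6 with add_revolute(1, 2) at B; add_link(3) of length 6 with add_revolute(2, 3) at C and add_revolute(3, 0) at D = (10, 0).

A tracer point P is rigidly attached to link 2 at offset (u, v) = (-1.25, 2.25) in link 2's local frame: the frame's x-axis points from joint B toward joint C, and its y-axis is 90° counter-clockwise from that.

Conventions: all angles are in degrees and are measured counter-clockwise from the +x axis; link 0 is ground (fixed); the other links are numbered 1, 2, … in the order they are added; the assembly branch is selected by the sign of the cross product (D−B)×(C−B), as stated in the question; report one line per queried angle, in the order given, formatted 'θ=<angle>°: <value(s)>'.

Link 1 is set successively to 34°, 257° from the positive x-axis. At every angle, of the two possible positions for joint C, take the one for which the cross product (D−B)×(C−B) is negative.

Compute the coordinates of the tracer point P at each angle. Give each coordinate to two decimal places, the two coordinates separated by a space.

A=(0,0), D=(10.00,0)
θ=34°: B = A + 3.00·(cos34°, sin34°) = (2.4871, 1.6776)
θ=34°: |BD| = 7.6979
θ=34°: circle(B,6.00) ∩ circle(D,6.00): a=3.8490, h=4.6028
θ=34°:   candidates: C₊=(7.2466,5.3309) cross=35.432; C₋=(5.2405,-3.6534) cross=-35.432
θ=34°:   branch - wants cross < 0 → take C=(5.2405,-3.6534) (cross=-35.432)
θ=34°: ex = (C−B)/|BC| = (0.4589,-0.8885); ey = (0.8885,0.4589)
θ=34°: P = B + -1.25·ex + 2.25·ey = (3.9126,3.8207)
θ=257°: B = A + 3.00·(cos257°, sin257°) = (-0.6749, -2.9231)
θ=257°: |BD| = 11.0678
θ=257°: circle(B,6.00) ∩ circle(D,6.00): a=5.5339, h=2.3186
θ=257°:   candidates: C₊=(4.0502,0.7747) cross=25.661; C₋=(5.2749,-3.6978) cross=-25.661
θ=257°:   branch - wants cross < 0 → take C=(5.2749,-3.6978) (cross=-25.661)
θ=257°: ex = (C−B)/|BC| = (0.9916,-0.1291); ey = (0.1291,0.9916)
θ=257°: P = B + -1.25·ex + 2.25·ey = (-1.6239,-0.5306)

θ=34°: 3.91 3.82
θ=257°: -1.62 -0.53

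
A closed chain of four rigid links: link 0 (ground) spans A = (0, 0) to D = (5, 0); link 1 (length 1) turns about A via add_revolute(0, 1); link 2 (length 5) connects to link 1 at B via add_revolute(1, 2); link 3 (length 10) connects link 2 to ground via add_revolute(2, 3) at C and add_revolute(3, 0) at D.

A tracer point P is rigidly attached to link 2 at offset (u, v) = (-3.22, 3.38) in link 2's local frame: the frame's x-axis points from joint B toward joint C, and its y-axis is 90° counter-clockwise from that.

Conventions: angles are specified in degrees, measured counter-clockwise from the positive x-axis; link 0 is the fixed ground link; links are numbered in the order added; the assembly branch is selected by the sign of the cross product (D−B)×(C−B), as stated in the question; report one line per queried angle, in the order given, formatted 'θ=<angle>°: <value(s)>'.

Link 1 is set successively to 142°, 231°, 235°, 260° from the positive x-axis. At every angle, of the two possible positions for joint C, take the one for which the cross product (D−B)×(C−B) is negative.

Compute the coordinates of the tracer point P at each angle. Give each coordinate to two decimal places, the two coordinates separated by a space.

A=(0,0), D=(5.00,0)
θ=142°: B = A + 1.00·(cos142°, sin142°) = (-0.7880, 0.6157)
θ=142°: |BD| = 5.8207
θ=142°: circle(B,5.00) ∩ circle(D,10.00): a=-3.5322, h=3.5388
θ=142°:   candidates: C₊=(-3.9261,4.5083) cross=20.598; C₋=(-4.6747,-2.5297) cross=-20.598
θ=142°:   branch - wants cross < 0 → take C=(-4.6747,-2.5297) (cross=-20.598)
θ=142°: ex = (C−B)/|BC| = (-0.7773,-0.6291); ey = (0.6291,-0.7773)
θ=142°: P = B + -3.22·ex + 3.38·ey = (3.8413,0.0138)
θ=231°: B = A + 1.00·(cos231°, sin231°) = (-0.6293, -0.7771)
θ=231°: |BD| = 5.6827
θ=231°: circle(B,5.00) ∩ circle(D,10.00): a=-3.7576, h=3.2985
θ=231°:   candidates: C₊=(-4.8027,1.9765) cross=18.745; C₋=(-3.9005,-4.5586) cross=-18.745
θ=231°:   branch - wants cross < 0 → take C=(-3.9005,-4.5586) (cross=-18.745)
θ=231°: ex = (C−B)/|BC| = (-0.6542,-0.7563); ey = (0.7563,-0.6542)
θ=231°: P = B + -3.22·ex + 3.38·ey = (4.0336,-0.5532)
θ=235°: B = A + 1.00·(cos235°, sin235°) = (-0.5736, -0.8192)
θ=235°: |BD| = 5.6335
θ=235°: circle(B,5.00) ∩ circle(D,10.00): a=-3.8399, h=3.2023
θ=235°:   candidates: C₊=(-4.8384,1.7908) cross=18.040; C₋=(-3.9071,-4.5458) cross=-18.040
θ=235°:   branch - wants cross < 0 → take C=(-3.9071,-4.5458) (cross=-18.040)
θ=235°: ex = (C−B)/|BC| = (-0.6667,-0.7453); ey = (0.7453,-0.6667)
θ=235°: P = B + -3.22·ex + 3.38·ey = (4.0924,-0.6726)
θ=260°: B = A + 1.00·(cos260°, sin260°) = (-0.1736, -0.9848)
θ=260°: |BD| = 5.2665
θ=260°: circle(B,5.00) ∩ circle(D,10.00): a=-4.4871, h=2.2058
θ=260°:   candidates: C₊=(-4.9941,0.3430) cross=11.617; C₋=(-4.1692,-3.9908) cross=-11.617
θ=260°:   branch - wants cross < 0 → take C=(-4.1692,-3.9908) (cross=-11.617)
θ=260°: ex = (C−B)/|BC| = (-0.7991,-0.6012); ey = (0.6012,-0.7991)
θ=260°: P = B + -3.22·ex + 3.38·ey = (4.4315,-1.7500)

θ=142°: 3.84 0.01
θ=231°: 4.03 -0.55
θ=235°: 4.09 -0.67
θ=260°: 4.43 -1.75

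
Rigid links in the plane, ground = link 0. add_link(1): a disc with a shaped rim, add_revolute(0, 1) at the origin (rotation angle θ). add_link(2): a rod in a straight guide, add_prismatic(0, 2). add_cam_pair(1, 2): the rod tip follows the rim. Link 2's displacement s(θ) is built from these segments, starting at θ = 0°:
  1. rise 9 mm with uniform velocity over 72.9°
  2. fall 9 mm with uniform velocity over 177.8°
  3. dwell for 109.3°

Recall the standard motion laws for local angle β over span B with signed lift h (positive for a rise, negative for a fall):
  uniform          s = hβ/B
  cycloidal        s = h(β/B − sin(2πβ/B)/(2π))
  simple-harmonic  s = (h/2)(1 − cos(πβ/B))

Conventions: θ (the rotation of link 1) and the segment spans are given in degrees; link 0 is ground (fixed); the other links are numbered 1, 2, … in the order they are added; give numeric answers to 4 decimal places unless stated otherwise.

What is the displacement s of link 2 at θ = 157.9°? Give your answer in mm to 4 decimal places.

segment 1 (0° to 72.9°, uniform, h = 9) is passed completely: s = 0.0000 + (9) = 9.0000
θ = 157.9° falls in segment 2 (72.9° to 250.7°, uniform, h = -9): β = 157.9 − 72.9 = 85°, B = 177.8°; Δs = -9·85/177.8 = -4.3026; s = 9.0000 − 4.3026 = 4.6974

4.6974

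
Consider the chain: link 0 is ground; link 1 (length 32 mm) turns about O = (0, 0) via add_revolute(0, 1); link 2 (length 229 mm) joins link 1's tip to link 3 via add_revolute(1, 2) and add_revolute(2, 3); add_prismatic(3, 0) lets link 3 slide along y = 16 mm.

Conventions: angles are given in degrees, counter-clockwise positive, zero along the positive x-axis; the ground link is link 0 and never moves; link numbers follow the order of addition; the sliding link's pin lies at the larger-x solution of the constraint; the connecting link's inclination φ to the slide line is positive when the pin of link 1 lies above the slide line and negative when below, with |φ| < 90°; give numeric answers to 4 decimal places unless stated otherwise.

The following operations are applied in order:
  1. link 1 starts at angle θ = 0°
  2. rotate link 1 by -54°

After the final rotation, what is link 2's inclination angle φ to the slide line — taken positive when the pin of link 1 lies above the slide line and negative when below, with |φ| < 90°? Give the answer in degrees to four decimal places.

geometry: r = 32 mm, L = 229 mm, e = 16 mm; θ starts at 0°
rotate link 1 by -54°: θ ← 0° -54° = -54°
h = r sin θ − e = -25.888544 − 16 = -41.888544
sin φ = h / L = -41.888544 / 229 = -0.18291941
φ = arcsin(-0.18291941) = -10.539853°

-10.5399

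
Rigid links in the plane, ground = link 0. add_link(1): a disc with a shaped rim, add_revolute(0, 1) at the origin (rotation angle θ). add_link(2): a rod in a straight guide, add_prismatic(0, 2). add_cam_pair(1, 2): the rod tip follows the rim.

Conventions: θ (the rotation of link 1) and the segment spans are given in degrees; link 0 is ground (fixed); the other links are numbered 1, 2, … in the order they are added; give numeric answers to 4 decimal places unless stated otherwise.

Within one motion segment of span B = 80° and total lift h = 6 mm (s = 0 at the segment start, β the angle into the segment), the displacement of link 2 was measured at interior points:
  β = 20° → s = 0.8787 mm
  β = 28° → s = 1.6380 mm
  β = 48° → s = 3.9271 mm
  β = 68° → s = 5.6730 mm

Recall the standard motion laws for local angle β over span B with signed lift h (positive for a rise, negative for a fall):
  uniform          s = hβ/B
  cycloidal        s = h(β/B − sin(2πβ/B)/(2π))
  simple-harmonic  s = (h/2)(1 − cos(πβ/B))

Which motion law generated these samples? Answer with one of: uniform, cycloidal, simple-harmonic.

candidates at β/B = r: uniform s = h·r (linear in β); cycloidal s = h·(r − sin(2πr)/(2π)); simple-harmonic s = (h/2)(1 − cos(πr))
β=20°: printed 0.8787 | uniform 1.5000, cycloidal 0.5451, simple-harmonic 0.8787
β=28°: printed 1.6380 | uniform 2.1000, cycloidal 1.3274, simple-harmonic 1.6380
β=48°: printed 3.9271 | uniform 3.6000, cycloidal 4.1613, simple-harmonic 3.9271
β=68°: printed 5.6730 | uniform 5.1000, cycloidal 5.8726, simple-harmonic 5.6730
only one law matches every sample → simple-harmonic

simple-harmonic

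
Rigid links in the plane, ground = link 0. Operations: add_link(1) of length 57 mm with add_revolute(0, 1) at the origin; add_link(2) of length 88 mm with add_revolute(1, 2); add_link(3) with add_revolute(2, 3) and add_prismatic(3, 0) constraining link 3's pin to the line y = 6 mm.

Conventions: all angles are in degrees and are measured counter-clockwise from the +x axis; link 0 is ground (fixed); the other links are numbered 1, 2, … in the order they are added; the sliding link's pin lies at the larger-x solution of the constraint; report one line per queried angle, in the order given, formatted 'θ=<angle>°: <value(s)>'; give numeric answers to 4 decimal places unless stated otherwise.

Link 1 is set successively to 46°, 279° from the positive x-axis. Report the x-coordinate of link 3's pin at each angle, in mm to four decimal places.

geometry: r = 57 mm, L = 88 mm, e = 6 mm
θ=46°: crank pin P = (r cos θ, r sin θ) = (39.595527, 41.002369)
θ=46°: h = r sin θ − e = 41.002369 − 6 = 35.002369
θ=46°: x = r cos θ + √(L² − h²) = 39.595527 + 80.739298 = 120.334825
θ=279°: crank pin P = (r cos θ, r sin θ) = (8.916765, -56.298235)
θ=279°: h = r sin θ − e = -56.298235 − 6 = -62.298235
θ=279°: x = r cos θ + √(L² − h²) = 8.916765 + 62.152473 = 71.069237

θ=46°: 120.3348
θ=279°: 71.0692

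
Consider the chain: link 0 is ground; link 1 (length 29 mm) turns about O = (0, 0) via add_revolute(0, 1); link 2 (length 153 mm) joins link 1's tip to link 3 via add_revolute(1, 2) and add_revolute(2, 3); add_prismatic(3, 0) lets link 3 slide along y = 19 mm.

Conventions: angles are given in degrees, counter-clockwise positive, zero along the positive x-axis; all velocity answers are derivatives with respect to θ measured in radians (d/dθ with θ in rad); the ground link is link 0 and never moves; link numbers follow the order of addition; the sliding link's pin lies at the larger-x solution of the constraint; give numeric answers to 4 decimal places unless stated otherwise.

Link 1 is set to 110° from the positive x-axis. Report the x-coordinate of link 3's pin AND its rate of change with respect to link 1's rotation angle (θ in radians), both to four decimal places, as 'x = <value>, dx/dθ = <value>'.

geometry: r = 29 mm, L = 153 mm, e = 19 mm
crank pin P = (r cos θ, r sin θ) = (-9.918584, 27.251086)
h = r sin θ − e = 27.251086 − 19 = 8.251086
x = r cos θ + √(L² − h²) = -9.918584 + 152.777353 = 142.858769
dx/dθ = −r sin θ − h·r cos θ/√(L² − h²) (θ in radians; h = 8.251086) = -26.715410

x = 142.8588, dx/dθ = -26.7154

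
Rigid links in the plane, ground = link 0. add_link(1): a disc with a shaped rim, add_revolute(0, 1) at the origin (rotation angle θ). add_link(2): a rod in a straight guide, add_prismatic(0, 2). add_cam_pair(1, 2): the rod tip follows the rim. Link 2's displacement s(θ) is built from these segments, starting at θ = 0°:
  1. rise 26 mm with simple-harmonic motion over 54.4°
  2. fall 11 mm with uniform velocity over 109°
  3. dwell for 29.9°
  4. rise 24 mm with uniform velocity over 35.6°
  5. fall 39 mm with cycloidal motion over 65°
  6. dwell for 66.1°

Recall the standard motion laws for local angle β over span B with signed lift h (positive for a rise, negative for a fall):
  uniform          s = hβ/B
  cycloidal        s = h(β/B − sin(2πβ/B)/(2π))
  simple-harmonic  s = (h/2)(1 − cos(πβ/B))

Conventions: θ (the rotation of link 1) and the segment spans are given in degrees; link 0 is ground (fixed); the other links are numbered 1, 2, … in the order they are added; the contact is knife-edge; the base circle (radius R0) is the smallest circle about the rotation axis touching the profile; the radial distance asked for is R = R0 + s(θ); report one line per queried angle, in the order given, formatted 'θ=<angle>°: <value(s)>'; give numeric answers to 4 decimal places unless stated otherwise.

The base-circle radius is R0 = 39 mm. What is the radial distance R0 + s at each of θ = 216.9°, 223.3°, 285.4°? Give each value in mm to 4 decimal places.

segment 1 (0° to 54.4°, simple-harmonic, h = 26) is passed completely: s = 0.0000 + (26) = 26.0000
segment 2 (54.4° to 163.4°, uniform, h = -11) is passed completely: s = 26.0000 + (-11) = 15.0000
segment 3 (163.4° to 193.3°, dwell): s unchanged at 15.0000
θ = 216.9° falls in segment 4 (193.3° to 228.9°, uniform, h = 24): β = 216.9 − 193.3 = 23.6°, B = 35.6°; Δs = 24·23.6/35.6 = 15.9101; s = 15.0000 + 15.9101 = 30.9101
θ = 223.3° falls in segment 4 (193.3° to 228.9°, uniform, h = 24): β = 223.3 − 193.3 = 30°, B = 35.6°; Δs = 24·30/35.6 = 20.2247; s = 15.0000 + 20.2247 = 35.2247
segment 4 (193.3° to 228.9°, uniform, h = 24) is passed completely: s = 15.0000 + (24) = 39.0000
θ = 285.4° falls in segment 5 (228.9° to 293.9°, cycloidal, h = -39): β = 285.4 − 228.9 = 56.5°, B = 65°; Δs = -39·(0.8692 − sin(2π·0.8692)/(2π)) = -38.4452; s = 39.0000 − 38.4452 = 0.5548
θ=216.9°: R = R0 + s = 39 + 30.9101 = 69.9101
θ=223.3°: R = R0 + s = 39 + 35.2247 = 74.2247
θ=285.4°: R = R0 + s = 39 + 0.5548 = 39.5548

θ=216.9°: 69.9101
θ=223.3°: 74.2247
θ=285.4°: 39.5548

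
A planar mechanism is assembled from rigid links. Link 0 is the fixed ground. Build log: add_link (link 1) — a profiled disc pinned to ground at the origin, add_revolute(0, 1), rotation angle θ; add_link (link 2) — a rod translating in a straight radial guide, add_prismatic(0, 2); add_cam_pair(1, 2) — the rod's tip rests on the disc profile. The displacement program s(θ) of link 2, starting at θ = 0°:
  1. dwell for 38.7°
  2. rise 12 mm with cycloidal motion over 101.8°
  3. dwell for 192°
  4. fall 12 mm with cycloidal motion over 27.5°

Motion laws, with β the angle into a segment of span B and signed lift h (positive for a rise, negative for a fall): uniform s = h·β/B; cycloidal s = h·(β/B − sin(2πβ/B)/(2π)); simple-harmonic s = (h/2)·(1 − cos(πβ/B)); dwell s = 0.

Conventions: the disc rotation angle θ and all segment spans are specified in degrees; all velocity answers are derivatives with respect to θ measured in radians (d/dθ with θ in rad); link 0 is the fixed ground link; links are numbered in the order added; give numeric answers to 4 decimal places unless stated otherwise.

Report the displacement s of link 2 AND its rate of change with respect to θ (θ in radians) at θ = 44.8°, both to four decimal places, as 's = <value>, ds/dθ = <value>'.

seg 1 [0°–38.7°] dwell: s stays 0.0000
seg 2 [38.7°–140.5°] cycloidal, h=12: θ=44.8° here. β=6.1, B=101.8. 12·(0.0599 − sin(2π·0.0599)/(2π)) = 0.0169 → s = 0.0169
velocity in seg [38.7°–140.5°] (cycloidal), θ in radians: β = 6.1° = 0.1065 rad, B = 101.8° = 1.7767 rad; ds/dθ = (h/B)(1 − cos(2πβ/B)) = (12/1.7767)(1 − cos(2π·0.0599)) = 0.473057 mm/rad

s = 0.0169, ds/dθ = 0.4731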